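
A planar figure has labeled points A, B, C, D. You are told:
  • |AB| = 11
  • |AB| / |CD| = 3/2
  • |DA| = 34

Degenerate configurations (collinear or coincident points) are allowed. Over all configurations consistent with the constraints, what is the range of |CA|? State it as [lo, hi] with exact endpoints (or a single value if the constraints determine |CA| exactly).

|CA| ∈ [80/3, 124/3]  (≈ [26.6667, 41.3333])

|AB| ∈ {11}
|AD| ∈ {34}
|CD| ∈ {22/3}
|BD| ∈ [23, 45]
|AC| ∈ [80/3, 124/3]
|BC| ∈ [47/3, 157/3]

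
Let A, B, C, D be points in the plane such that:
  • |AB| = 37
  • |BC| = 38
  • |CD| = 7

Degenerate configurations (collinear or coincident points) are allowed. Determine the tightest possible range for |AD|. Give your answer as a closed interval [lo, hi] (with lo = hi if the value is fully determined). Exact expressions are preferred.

|AD| ∈ [0, 82]  (≈ [0.0000, 82.0000])

|AB| ∈ {37}
|BC| ∈ {38}
|CD| ∈ {7}
|AC| ∈ [1, 75]
|BD| ∈ [31, 45]
|AD| ∈ [0, 82]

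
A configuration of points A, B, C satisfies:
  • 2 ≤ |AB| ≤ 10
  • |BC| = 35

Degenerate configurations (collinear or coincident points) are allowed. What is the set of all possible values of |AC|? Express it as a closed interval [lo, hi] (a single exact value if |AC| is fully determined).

|AB| ∈ [2, 10]
|BC| ∈ {35}
|AC| ∈ [25, 45]

|AC| ∈ [25, 45]  (≈ [25.0000, 45.0000])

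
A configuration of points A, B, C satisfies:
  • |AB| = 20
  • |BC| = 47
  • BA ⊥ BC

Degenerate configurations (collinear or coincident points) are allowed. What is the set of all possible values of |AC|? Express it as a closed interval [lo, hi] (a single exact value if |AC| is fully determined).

|AB| ∈ {20}
|BC| ∈ {47}
|AC| ∈ {√(2609)}

|AC| = √(2609)  (≈ 51.0784)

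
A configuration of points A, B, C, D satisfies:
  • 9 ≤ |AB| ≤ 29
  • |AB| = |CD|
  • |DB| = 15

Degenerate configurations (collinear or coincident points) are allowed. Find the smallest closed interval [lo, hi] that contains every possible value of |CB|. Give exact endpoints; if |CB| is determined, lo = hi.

|AB| ∈ [9, 29]
|BD| ∈ {15}
|CD| ∈ [9, 29]
|AD| ∈ [0, 44]
|BC| ∈ [0, 44]
|AC| ∈ [0, 73]

|CB| ∈ [0, 44]  (≈ [0.0000, 44.0000])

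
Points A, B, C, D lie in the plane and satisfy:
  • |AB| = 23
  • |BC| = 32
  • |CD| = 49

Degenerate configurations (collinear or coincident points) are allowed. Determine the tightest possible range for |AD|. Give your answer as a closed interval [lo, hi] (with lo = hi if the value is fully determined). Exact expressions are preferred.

|AB| ∈ {23}
|BC| ∈ {32}
|CD| ∈ {49}
|AC| ∈ [9, 55]
|BD| ∈ [17, 81]
|AD| ∈ [0, 104]

|AD| ∈ [0, 104]  (≈ [0.0000, 104.0000])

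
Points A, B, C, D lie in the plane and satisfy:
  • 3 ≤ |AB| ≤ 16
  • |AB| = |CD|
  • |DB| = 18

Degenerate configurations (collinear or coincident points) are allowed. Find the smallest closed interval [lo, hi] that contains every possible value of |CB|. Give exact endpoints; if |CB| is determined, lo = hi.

|CB| ∈ [2, 34]  (≈ [2.0000, 34.0000])

|AB| ∈ [3, 16]
|BD| ∈ {18}
|CD| ∈ [3, 16]
|AD| ∈ [2, 34]
|BC| ∈ [2, 34]
|AC| ∈ [0, 50]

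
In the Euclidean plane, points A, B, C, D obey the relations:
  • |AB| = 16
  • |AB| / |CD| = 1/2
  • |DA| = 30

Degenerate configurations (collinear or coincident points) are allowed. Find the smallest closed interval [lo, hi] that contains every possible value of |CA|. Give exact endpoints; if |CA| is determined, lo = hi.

|CA| ∈ [2, 62]  (≈ [2.0000, 62.0000])

|AB| ∈ {16}
|AD| ∈ {30}
|CD| ∈ {32}
|BD| ∈ [14, 46]
|AC| ∈ [2, 62]
|BC| ∈ [0, 78]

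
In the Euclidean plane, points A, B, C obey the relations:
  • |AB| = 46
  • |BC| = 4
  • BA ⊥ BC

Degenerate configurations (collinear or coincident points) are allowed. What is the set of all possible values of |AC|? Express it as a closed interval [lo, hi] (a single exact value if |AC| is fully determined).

|AC| = 2·√(533)  (≈ 46.1736)

|AB| ∈ {46}
|BC| ∈ {4}
|AC| ∈ {2·√(533)}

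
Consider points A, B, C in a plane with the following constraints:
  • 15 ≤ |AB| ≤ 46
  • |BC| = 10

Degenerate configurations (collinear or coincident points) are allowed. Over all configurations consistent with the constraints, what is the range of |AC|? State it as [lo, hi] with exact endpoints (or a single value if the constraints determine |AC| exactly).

|AB| ∈ [15, 46]
|BC| ∈ {10}
|AC| ∈ [5, 56]

|AC| ∈ [5, 56]  (≈ [5.0000, 56.0000])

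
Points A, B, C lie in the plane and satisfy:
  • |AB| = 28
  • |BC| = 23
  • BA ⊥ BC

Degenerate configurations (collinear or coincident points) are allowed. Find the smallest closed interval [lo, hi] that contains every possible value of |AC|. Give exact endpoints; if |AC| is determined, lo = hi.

|AB| ∈ {28}
|BC| ∈ {23}
|AC| ∈ {√(1313)}

|AC| = √(1313)  (≈ 36.2353)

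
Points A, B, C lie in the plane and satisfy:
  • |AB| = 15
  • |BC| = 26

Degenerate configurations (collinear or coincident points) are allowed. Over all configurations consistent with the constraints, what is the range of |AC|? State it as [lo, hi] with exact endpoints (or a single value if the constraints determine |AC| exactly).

|AB| ∈ {15}
|BC| ∈ {26}
|AC| ∈ [11, 41]

|AC| ∈ [11, 41]  (≈ [11.0000, 41.0000])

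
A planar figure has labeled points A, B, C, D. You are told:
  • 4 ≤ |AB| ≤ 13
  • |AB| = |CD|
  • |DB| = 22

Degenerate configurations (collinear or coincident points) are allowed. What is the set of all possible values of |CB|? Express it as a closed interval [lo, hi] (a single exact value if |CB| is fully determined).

|AB| ∈ [4, 13]
|BD| ∈ {22}
|CD| ∈ [4, 13]
|AD| ∈ [9, 35]
|BC| ∈ [9, 35]
|AC| ∈ [0, 48]

|CB| ∈ [9, 35]  (≈ [9.0000, 35.0000])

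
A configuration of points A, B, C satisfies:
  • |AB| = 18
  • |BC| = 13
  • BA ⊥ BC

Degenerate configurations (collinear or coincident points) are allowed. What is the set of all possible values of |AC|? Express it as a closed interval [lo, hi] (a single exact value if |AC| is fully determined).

|AB| ∈ {18}
|BC| ∈ {13}
|AC| ∈ {√(493)}

|AC| = √(493)  (≈ 22.2036)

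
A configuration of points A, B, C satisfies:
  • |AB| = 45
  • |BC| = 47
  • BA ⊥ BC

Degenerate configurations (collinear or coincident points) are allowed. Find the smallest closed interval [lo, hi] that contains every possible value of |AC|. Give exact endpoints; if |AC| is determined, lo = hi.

|AB| ∈ {45}
|BC| ∈ {47}
|AC| ∈ {√(4234)}

|AC| = √(4234)  (≈ 65.0692)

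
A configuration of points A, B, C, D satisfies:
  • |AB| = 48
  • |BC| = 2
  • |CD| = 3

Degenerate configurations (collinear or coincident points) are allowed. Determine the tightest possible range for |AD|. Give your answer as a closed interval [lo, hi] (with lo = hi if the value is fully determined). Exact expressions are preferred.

|AD| ∈ [43, 53]  (≈ [43.0000, 53.0000])

|AB| ∈ {48}
|BC| ∈ {2}
|CD| ∈ {3}
|AC| ∈ [46, 50]
|BD| ∈ [1, 5]
|AD| ∈ [43, 53]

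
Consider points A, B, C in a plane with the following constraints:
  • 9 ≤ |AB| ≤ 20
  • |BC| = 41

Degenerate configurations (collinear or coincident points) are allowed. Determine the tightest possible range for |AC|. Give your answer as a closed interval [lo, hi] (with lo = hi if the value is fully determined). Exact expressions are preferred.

|AB| ∈ [9, 20]
|BC| ∈ {41}
|AC| ∈ [21, 61]

|AC| ∈ [21, 61]  (≈ [21.0000, 61.0000])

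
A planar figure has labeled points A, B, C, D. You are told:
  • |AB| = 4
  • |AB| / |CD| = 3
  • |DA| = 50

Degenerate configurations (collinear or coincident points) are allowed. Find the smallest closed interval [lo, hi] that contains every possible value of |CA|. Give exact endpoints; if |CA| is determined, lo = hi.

|AB| ∈ {4}
|AD| ∈ {50}
|CD| ∈ {4/3}
|BD| ∈ [46, 54]
|AC| ∈ [146/3, 154/3]
|BC| ∈ [134/3, 166/3]

|CA| ∈ [146/3, 154/3]  (≈ [48.6667, 51.3333])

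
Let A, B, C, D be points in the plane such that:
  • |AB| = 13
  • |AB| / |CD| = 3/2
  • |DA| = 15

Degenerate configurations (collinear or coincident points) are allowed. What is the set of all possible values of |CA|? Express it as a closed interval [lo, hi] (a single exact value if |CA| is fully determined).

|AB| ∈ {13}
|AD| ∈ {15}
|CD| ∈ {26/3}
|BD| ∈ [2, 28]
|AC| ∈ [19/3, 71/3]
|BC| ∈ [0, 110/3]

|CA| ∈ [19/3, 71/3]  (≈ [6.3333, 23.6667])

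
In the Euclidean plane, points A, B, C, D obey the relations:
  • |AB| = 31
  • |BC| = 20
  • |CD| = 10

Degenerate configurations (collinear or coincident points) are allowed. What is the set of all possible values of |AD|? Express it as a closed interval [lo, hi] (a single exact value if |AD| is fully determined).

|AB| ∈ {31}
|BC| ∈ {20}
|CD| ∈ {10}
|AC| ∈ [11, 51]
|BD| ∈ [10, 30]
|AD| ∈ [1, 61]

|AD| ∈ [1, 61]  (≈ [1.0000, 61.0000])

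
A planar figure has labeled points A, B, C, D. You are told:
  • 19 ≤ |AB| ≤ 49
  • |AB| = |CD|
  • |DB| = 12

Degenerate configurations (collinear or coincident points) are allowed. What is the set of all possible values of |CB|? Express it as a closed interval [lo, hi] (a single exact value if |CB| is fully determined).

|AB| ∈ [19, 49]
|BD| ∈ {12}
|CD| ∈ [19, 49]
|AD| ∈ [7, 61]
|BC| ∈ [7, 61]
|AC| ∈ [0, 110]

|CB| ∈ [7, 61]  (≈ [7.0000, 61.0000])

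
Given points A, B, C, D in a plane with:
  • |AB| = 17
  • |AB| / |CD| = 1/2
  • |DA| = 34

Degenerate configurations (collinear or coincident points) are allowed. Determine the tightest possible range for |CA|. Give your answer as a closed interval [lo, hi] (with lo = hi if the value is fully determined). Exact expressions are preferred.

|AB| ∈ {17}
|AD| ∈ {34}
|CD| ∈ {34}
|BD| ∈ [17, 51]
|AC| ∈ [0, 68]
|BC| ∈ [0, 85]

|CA| ∈ [0, 68]  (≈ [0.0000, 68.0000])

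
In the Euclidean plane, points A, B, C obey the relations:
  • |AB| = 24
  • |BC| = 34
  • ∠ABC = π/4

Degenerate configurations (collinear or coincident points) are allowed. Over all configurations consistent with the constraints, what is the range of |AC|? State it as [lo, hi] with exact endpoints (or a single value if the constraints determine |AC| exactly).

|AC| = 2·√(433 - 204·√(2))  (≈ 24.0417)

|AB| ∈ {24}
|BC| ∈ {34}
|AC| ∈ {2·√(433 - 204·√(2))}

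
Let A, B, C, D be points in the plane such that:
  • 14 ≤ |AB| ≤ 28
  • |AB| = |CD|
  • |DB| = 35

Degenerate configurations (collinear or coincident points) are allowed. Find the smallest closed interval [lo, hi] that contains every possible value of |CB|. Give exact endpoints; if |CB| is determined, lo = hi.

|CB| ∈ [7, 63]  (≈ [7.0000, 63.0000])

|AB| ∈ [14, 28]
|BD| ∈ {35}
|CD| ∈ [14, 28]
|AD| ∈ [7, 63]
|BC| ∈ [7, 63]
|AC| ∈ [0, 91]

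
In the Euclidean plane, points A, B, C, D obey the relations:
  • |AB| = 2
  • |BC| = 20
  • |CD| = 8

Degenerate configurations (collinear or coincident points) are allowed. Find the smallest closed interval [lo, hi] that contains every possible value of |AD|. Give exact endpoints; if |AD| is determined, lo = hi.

|AD| ∈ [10, 30]  (≈ [10.0000, 30.0000])

|AB| ∈ {2}
|BC| ∈ {20}
|CD| ∈ {8}
|AC| ∈ [18, 22]
|BD| ∈ [12, 28]
|AD| ∈ [10, 30]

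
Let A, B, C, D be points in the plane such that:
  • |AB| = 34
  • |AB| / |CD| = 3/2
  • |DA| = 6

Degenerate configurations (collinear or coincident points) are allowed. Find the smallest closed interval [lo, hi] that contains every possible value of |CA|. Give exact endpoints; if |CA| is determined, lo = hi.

|AB| ∈ {34}
|AD| ∈ {6}
|CD| ∈ {68/3}
|BD| ∈ [28, 40]
|AC| ∈ [50/3, 86/3]
|BC| ∈ [16/3, 188/3]

|CA| ∈ [50/3, 86/3]  (≈ [16.6667, 28.6667])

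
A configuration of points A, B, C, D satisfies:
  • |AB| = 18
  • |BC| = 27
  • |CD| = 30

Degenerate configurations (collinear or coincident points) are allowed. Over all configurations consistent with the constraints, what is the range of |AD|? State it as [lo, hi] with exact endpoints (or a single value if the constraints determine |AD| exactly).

|AD| ∈ [0, 75]  (≈ [0.0000, 75.0000])

|AB| ∈ {18}
|BC| ∈ {27}
|CD| ∈ {30}
|AC| ∈ [9, 45]
|BD| ∈ [3, 57]
|AD| ∈ [0, 75]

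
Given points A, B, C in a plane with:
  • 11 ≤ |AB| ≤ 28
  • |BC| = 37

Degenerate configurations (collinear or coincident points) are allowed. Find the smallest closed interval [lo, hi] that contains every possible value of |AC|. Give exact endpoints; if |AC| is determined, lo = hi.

|AC| ∈ [9, 65]  (≈ [9.0000, 65.0000])

|AB| ∈ [11, 28]
|BC| ∈ {37}
|AC| ∈ [9, 65]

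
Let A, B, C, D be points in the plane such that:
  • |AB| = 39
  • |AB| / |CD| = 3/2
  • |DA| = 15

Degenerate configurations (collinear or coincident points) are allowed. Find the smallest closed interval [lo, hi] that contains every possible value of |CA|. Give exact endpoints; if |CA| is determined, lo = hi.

|CA| ∈ [11, 41]  (≈ [11.0000, 41.0000])

|AB| ∈ {39}
|AD| ∈ {15}
|CD| ∈ {26}
|BD| ∈ [24, 54]
|AC| ∈ [11, 41]
|BC| ∈ [0, 80]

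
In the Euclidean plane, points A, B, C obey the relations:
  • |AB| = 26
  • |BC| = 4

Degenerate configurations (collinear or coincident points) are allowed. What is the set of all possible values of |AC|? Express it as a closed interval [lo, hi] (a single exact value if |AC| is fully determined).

|AB| ∈ {26}
|BC| ∈ {4}
|AC| ∈ [22, 30]

|AC| ∈ [22, 30]  (≈ [22.0000, 30.0000])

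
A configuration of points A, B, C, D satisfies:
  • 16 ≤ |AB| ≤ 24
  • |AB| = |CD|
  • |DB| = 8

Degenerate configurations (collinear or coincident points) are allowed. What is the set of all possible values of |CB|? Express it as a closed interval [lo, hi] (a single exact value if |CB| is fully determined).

|AB| ∈ [16, 24]
|BD| ∈ {8}
|CD| ∈ [16, 24]
|AD| ∈ [8, 32]
|BC| ∈ [8, 32]
|AC| ∈ [0, 56]

|CB| ∈ [8, 32]  (≈ [8.0000, 32.0000])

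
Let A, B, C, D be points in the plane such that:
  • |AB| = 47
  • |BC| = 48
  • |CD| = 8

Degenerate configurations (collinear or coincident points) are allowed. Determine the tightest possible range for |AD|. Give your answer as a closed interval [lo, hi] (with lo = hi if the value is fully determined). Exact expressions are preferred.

|AD| ∈ [0, 103]  (≈ [0.0000, 103.0000])

|AB| ∈ {47}
|BC| ∈ {48}
|CD| ∈ {8}
|AC| ∈ [1, 95]
|BD| ∈ [40, 56]
|AD| ∈ [0, 103]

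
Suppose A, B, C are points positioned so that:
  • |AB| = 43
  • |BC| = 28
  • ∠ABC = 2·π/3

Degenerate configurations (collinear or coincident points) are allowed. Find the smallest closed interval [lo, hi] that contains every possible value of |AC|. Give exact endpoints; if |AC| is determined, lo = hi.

|AC| = √(3837)  (≈ 61.9435)

|AB| ∈ {43}
|BC| ∈ {28}
|AC| ∈ {√(3837)}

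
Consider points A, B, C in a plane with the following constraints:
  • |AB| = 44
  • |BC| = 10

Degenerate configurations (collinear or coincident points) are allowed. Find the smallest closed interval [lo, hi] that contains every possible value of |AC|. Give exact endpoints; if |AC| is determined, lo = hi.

|AB| ∈ {44}
|BC| ∈ {10}
|AC| ∈ [34, 54]

|AC| ∈ [34, 54]  (≈ [34.0000, 54.0000])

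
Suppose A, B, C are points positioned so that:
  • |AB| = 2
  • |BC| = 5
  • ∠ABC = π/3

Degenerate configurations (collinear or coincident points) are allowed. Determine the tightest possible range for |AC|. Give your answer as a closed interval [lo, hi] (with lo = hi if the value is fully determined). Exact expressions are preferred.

|AC| = √(19)  (≈ 4.3589)

|AB| ∈ {2}
|BC| ∈ {5}
|AC| ∈ {√(19)}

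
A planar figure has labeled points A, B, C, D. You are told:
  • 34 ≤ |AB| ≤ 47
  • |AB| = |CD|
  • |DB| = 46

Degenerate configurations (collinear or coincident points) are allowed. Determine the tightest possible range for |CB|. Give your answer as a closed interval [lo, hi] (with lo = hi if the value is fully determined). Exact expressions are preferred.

|CB| ∈ [0, 93]  (≈ [0.0000, 93.0000])

|AB| ∈ [34, 47]
|BD| ∈ {46}
|CD| ∈ [34, 47]
|AD| ∈ [0, 93]
|BC| ∈ [0, 93]
|AC| ∈ [0, 140]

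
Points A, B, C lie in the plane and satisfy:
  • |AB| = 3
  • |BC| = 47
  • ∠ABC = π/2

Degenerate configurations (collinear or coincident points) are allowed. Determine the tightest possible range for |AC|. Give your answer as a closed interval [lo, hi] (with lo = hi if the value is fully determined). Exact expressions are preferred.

|AC| = √(2218)  (≈ 47.0956)

|AB| ∈ {3}
|BC| ∈ {47}
|AC| ∈ {√(2218)}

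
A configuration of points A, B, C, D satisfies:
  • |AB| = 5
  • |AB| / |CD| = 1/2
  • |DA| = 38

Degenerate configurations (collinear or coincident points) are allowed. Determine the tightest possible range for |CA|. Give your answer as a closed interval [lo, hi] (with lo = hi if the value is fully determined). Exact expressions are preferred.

|CA| ∈ [28, 48]  (≈ [28.0000, 48.0000])

|AB| ∈ {5}
|AD| ∈ {38}
|CD| ∈ {10}
|BD| ∈ [33, 43]
|AC| ∈ [28, 48]
|BC| ∈ [23, 53]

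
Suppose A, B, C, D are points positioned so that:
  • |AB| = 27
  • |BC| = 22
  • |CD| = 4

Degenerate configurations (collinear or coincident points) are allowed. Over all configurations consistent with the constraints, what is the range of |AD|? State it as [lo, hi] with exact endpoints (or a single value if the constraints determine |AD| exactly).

|AB| ∈ {27}
|BC| ∈ {22}
|CD| ∈ {4}
|AC| ∈ [5, 49]
|BD| ∈ [18, 26]
|AD| ∈ [1, 53]

|AD| ∈ [1, 53]  (≈ [1.0000, 53.0000])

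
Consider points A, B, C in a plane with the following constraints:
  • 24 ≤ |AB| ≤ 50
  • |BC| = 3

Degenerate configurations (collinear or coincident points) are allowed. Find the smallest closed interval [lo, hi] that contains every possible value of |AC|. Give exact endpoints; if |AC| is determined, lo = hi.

|AC| ∈ [21, 53]  (≈ [21.0000, 53.0000])

|AB| ∈ [24, 50]
|BC| ∈ {3}
|AC| ∈ [21, 53]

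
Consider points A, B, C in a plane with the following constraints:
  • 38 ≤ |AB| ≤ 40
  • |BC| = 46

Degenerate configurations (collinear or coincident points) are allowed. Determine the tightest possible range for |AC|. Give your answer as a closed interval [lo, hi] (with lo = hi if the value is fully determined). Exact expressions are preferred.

|AB| ∈ [38, 40]
|BC| ∈ {46}
|AC| ∈ [6, 86]

|AC| ∈ [6, 86]  (≈ [6.0000, 86.0000])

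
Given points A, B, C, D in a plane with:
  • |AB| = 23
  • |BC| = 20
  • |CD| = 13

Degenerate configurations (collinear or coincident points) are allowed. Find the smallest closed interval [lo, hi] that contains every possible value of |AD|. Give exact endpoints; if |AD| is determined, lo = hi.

|AB| ∈ {23}
|BC| ∈ {20}
|CD| ∈ {13}
|AC| ∈ [3, 43]
|BD| ∈ [7, 33]
|AD| ∈ [0, 56]

|AD| ∈ [0, 56]  (≈ [0.0000, 56.0000])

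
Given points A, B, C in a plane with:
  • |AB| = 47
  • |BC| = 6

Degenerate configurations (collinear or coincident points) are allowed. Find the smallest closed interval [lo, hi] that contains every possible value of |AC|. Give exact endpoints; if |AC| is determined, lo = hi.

|AB| ∈ {47}
|BC| ∈ {6}
|AC| ∈ [41, 53]

|AC| ∈ [41, 53]  (≈ [41.0000, 53.0000])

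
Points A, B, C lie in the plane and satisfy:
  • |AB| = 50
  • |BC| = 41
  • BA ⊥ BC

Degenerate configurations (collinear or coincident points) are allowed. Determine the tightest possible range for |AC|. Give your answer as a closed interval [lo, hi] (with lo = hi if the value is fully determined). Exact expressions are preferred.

|AC| = √(4181)  (≈ 64.6607)

|AB| ∈ {50}
|BC| ∈ {41}
|AC| ∈ {√(4181)}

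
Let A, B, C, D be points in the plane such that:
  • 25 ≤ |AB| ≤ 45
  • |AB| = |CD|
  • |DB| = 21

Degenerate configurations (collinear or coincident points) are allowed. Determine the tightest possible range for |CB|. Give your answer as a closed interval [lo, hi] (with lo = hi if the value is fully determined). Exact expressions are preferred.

|CB| ∈ [4, 66]  (≈ [4.0000, 66.0000])

|AB| ∈ [25, 45]
|BD| ∈ {21}
|CD| ∈ [25, 45]
|AD| ∈ [4, 66]
|BC| ∈ [4, 66]
|AC| ∈ [0, 111]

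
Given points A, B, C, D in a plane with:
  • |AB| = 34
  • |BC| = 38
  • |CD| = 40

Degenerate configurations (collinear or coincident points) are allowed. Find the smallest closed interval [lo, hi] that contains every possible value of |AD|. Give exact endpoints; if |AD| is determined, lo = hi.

|AD| ∈ [0, 112]  (≈ [0.0000, 112.0000])

|AB| ∈ {34}
|BC| ∈ {38}
|CD| ∈ {40}
|AC| ∈ [4, 72]
|BD| ∈ [2, 78]
|AD| ∈ [0, 112]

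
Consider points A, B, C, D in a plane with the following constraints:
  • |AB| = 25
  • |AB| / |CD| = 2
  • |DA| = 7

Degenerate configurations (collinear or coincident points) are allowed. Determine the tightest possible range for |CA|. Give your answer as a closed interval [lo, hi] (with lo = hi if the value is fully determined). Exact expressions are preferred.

|AB| ∈ {25}
|AD| ∈ {7}
|CD| ∈ {25/2}
|BD| ∈ [18, 32]
|AC| ∈ [11/2, 39/2]
|BC| ∈ [11/2, 89/2]

|CA| ∈ [11/2, 39/2]  (≈ [5.5000, 19.5000])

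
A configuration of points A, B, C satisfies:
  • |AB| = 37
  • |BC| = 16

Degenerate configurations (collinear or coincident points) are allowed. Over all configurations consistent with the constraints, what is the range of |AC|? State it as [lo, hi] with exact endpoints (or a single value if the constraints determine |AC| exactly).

|AB| ∈ {37}
|BC| ∈ {16}
|AC| ∈ [21, 53]

|AC| ∈ [21, 53]  (≈ [21.0000, 53.0000])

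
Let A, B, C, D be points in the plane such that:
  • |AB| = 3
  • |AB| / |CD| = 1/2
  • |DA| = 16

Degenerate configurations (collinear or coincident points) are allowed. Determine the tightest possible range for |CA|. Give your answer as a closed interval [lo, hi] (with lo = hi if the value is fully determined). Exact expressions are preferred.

|AB| ∈ {3}
|AD| ∈ {16}
|CD| ∈ {6}
|BD| ∈ [13, 19]
|AC| ∈ [10, 22]
|BC| ∈ [7, 25]

|CA| ∈ [10, 22]  (≈ [10.0000, 22.0000])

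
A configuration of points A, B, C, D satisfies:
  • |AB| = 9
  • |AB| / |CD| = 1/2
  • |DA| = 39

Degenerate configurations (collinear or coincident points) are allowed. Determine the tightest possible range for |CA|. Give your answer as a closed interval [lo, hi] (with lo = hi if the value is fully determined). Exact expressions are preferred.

|CA| ∈ [21, 57]  (≈ [21.0000, 57.0000])

|AB| ∈ {9}
|AD| ∈ {39}
|CD| ∈ {18}
|BD| ∈ [30, 48]
|AC| ∈ [21, 57]
|BC| ∈ [12, 66]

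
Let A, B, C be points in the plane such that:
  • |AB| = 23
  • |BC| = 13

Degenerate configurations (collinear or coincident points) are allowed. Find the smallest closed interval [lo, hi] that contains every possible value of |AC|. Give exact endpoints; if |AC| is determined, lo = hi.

|AB| ∈ {23}
|BC| ∈ {13}
|AC| ∈ [10, 36]

|AC| ∈ [10, 36]  (≈ [10.0000, 36.0000])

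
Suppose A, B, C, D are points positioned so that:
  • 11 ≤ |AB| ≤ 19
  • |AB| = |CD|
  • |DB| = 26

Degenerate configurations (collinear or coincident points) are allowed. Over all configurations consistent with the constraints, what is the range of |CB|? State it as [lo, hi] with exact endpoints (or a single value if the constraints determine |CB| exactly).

|AB| ∈ [11, 19]
|BD| ∈ {26}
|CD| ∈ [11, 19]
|AD| ∈ [7, 45]
|BC| ∈ [7, 45]
|AC| ∈ [0, 64]

|CB| ∈ [7, 45]  (≈ [7.0000, 45.0000])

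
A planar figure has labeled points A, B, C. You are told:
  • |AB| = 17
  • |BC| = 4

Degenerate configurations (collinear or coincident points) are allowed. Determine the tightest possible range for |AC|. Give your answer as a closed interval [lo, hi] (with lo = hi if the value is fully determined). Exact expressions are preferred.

|AB| ∈ {17}
|BC| ∈ {4}
|AC| ∈ [13, 21]

|AC| ∈ [13, 21]  (≈ [13.0000, 21.0000])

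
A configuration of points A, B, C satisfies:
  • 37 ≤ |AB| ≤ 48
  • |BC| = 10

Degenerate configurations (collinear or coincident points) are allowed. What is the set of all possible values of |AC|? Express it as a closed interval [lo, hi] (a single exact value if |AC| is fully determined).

|AC| ∈ [27, 58]  (≈ [27.0000, 58.0000])

|AB| ∈ [37, 48]
|BC| ∈ {10}
|AC| ∈ [27, 58]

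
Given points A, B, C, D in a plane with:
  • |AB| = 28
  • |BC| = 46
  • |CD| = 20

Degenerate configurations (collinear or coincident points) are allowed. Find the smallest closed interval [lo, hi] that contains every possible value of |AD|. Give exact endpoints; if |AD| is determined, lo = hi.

|AB| ∈ {28}
|BC| ∈ {46}
|CD| ∈ {20}
|AC| ∈ [18, 74]
|BD| ∈ [26, 66]
|AD| ∈ [0, 94]

|AD| ∈ [0, 94]  (≈ [0.0000, 94.0000])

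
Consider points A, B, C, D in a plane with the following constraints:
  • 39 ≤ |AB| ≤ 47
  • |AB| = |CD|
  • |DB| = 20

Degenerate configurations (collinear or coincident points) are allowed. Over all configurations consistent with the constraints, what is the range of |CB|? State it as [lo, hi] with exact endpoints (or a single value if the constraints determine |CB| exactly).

|CB| ∈ [19, 67]  (≈ [19.0000, 67.0000])

|AB| ∈ [39, 47]
|BD| ∈ {20}
|CD| ∈ [39, 47]
|AD| ∈ [19, 67]
|BC| ∈ [19, 67]
|AC| ∈ [0, 114]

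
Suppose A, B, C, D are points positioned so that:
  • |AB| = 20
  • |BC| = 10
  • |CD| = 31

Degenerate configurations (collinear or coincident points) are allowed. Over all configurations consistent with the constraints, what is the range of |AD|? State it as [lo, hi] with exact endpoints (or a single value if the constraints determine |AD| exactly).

|AB| ∈ {20}
|BC| ∈ {10}
|CD| ∈ {31}
|AC| ∈ [10, 30]
|BD| ∈ [21, 41]
|AD| ∈ [1, 61]

|AD| ∈ [1, 61]  (≈ [1.0000, 61.0000])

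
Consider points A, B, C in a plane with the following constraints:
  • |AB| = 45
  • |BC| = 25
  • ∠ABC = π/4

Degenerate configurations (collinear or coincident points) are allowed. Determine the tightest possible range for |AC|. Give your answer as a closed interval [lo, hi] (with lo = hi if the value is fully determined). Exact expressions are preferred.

|AC| = 5·√(106 - 45·√(2))  (≈ 32.5424)

|AB| ∈ {45}
|BC| ∈ {25}
|AC| ∈ {5·√(106 - 45·√(2))}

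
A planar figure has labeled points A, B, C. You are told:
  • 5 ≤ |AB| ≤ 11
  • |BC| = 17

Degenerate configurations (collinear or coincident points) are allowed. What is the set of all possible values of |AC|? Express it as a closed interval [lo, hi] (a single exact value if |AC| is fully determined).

|AC| ∈ [6, 28]  (≈ [6.0000, 28.0000])

|AB| ∈ [5, 11]
|BC| ∈ {17}
|AC| ∈ [6, 28]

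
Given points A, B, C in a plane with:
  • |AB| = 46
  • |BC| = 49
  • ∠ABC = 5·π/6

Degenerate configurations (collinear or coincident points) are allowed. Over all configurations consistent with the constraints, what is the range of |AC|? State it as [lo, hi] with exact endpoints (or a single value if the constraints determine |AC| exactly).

|AB| ∈ {46}
|BC| ∈ {49}
|AC| ∈ {√(2254·√(3) + 4517)}

|AC| = √(2254·√(3) + 4517)  (≈ 91.7662)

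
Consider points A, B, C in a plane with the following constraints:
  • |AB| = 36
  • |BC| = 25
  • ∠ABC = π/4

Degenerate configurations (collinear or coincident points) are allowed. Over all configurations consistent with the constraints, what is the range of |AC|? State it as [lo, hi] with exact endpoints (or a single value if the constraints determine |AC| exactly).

|AC| = √(1921 - 900·√(2))  (≈ 25.4599)

|AB| ∈ {36}
|BC| ∈ {25}
|AC| ∈ {√(1921 - 900·√(2))}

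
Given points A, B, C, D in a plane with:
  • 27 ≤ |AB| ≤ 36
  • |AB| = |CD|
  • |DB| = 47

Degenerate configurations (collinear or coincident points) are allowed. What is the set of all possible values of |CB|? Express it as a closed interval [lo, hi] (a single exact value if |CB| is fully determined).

|CB| ∈ [11, 83]  (≈ [11.0000, 83.0000])

|AB| ∈ [27, 36]
|BD| ∈ {47}
|CD| ∈ [27, 36]
|AD| ∈ [11, 83]
|BC| ∈ [11, 83]
|AC| ∈ [0, 119]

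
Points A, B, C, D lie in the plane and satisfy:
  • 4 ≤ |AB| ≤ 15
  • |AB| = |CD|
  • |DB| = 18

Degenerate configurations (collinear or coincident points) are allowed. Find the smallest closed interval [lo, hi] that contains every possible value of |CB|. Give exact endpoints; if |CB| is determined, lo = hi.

|CB| ∈ [3, 33]  (≈ [3.0000, 33.0000])

|AB| ∈ [4, 15]
|BD| ∈ {18}
|CD| ∈ [4, 15]
|AD| ∈ [3, 33]
|BC| ∈ [3, 33]
|AC| ∈ [0, 48]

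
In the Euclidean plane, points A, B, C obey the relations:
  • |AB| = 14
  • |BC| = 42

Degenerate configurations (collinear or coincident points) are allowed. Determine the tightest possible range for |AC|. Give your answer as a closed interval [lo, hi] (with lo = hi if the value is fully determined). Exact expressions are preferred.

|AB| ∈ {14}
|BC| ∈ {42}
|AC| ∈ [28, 56]

|AC| ∈ [28, 56]  (≈ [28.0000, 56.0000])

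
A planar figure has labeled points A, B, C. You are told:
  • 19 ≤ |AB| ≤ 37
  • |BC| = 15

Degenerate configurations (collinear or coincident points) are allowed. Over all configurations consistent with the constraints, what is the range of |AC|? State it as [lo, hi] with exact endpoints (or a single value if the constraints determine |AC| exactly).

|AB| ∈ [19, 37]
|BC| ∈ {15}
|AC| ∈ [4, 52]

|AC| ∈ [4, 52]  (≈ [4.0000, 52.0000])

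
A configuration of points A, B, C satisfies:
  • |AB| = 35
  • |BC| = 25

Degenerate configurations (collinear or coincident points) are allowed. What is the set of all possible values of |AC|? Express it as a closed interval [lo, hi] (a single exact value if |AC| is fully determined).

|AB| ∈ {35}
|BC| ∈ {25}
|AC| ∈ [10, 60]

|AC| ∈ [10, 60]  (≈ [10.0000, 60.0000])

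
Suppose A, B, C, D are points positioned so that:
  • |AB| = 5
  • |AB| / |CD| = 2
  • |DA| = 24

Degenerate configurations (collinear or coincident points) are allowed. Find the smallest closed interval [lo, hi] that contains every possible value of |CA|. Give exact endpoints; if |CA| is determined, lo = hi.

|CA| ∈ [43/2, 53/2]  (≈ [21.5000, 26.5000])

|AB| ∈ {5}
|AD| ∈ {24}
|CD| ∈ {5/2}
|BD| ∈ [19, 29]
|AC| ∈ [43/2, 53/2]
|BC| ∈ [33/2, 63/2]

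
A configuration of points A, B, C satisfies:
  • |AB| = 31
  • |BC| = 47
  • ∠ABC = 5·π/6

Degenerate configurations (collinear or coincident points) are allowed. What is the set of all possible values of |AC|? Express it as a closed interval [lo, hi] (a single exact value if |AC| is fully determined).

|AC| = √(1457·√(3) + 3170)  (≈ 75.4559)

|AB| ∈ {31}
|BC| ∈ {47}
|AC| ∈ {√(1457·√(3) + 3170)}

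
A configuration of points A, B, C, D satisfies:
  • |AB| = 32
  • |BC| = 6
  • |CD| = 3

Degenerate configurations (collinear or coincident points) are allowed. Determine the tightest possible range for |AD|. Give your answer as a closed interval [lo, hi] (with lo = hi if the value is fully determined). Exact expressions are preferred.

|AD| ∈ [23, 41]  (≈ [23.0000, 41.0000])

|AB| ∈ {32}
|BC| ∈ {6}
|CD| ∈ {3}
|AC| ∈ [26, 38]
|BD| ∈ [3, 9]
|AD| ∈ [23, 41]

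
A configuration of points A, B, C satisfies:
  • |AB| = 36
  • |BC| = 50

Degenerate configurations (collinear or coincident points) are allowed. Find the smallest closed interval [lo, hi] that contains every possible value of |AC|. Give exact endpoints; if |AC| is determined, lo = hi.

|AB| ∈ {36}
|BC| ∈ {50}
|AC| ∈ [14, 86]

|AC| ∈ [14, 86]  (≈ [14.0000, 86.0000])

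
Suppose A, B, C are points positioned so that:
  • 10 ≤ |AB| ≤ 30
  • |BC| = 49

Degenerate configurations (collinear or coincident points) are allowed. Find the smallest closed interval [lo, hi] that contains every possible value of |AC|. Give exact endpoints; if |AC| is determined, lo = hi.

|AC| ∈ [19, 79]  (≈ [19.0000, 79.0000])

|AB| ∈ [10, 30]
|BC| ∈ {49}
|AC| ∈ [19, 79]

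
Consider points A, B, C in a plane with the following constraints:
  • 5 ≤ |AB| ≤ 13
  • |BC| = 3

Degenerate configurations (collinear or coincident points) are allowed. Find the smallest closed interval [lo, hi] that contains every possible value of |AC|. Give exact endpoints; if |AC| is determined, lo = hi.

|AB| ∈ [5, 13]
|BC| ∈ {3}
|AC| ∈ [2, 16]

|AC| ∈ [2, 16]  (≈ [2.0000, 16.0000])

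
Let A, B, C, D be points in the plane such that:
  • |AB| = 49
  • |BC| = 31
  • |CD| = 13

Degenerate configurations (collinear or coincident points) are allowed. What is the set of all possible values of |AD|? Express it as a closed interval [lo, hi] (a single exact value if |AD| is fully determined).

|AB| ∈ {49}
|BC| ∈ {31}
|CD| ∈ {13}
|AC| ∈ [18, 80]
|BD| ∈ [18, 44]
|AD| ∈ [5, 93]

|AD| ∈ [5, 93]  (≈ [5.0000, 93.0000])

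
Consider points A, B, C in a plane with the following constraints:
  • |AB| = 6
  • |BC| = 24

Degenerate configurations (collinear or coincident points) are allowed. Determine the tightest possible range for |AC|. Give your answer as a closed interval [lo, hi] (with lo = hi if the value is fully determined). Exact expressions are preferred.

|AC| ∈ [18, 30]  (≈ [18.0000, 30.0000])

|AB| ∈ {6}
|BC| ∈ {24}
|AC| ∈ [18, 30]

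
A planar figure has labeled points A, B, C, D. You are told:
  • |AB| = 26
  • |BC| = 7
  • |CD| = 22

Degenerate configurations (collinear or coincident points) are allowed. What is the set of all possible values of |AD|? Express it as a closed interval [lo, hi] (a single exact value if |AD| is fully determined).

|AB| ∈ {26}
|BC| ∈ {7}
|CD| ∈ {22}
|AC| ∈ [19, 33]
|BD| ∈ [15, 29]
|AD| ∈ [0, 55]

|AD| ∈ [0, 55]  (≈ [0.0000, 55.0000])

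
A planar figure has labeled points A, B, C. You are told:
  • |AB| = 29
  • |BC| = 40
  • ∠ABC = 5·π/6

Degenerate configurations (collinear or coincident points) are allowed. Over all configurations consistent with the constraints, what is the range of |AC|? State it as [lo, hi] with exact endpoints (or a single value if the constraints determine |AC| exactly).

|AB| ∈ {29}
|BC| ∈ {40}
|AC| ∈ {√(1160·√(3) + 2441)}

|AC| = √(1160·√(3) + 2441)  (≈ 66.7097)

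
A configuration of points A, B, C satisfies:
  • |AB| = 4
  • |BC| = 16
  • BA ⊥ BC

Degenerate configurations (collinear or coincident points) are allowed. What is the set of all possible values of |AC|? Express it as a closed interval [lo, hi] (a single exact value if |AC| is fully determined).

|AC| = 4·√(17)  (≈ 16.4924)

|AB| ∈ {4}
|BC| ∈ {16}
|AC| ∈ {4·√(17)}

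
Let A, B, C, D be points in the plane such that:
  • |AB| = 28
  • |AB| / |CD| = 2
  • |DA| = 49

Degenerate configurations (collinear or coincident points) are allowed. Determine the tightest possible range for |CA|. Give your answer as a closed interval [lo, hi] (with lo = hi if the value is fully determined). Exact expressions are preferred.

|AB| ∈ {28}
|AD| ∈ {49}
|CD| ∈ {14}
|BD| ∈ [21, 77]
|AC| ∈ [35, 63]
|BC| ∈ [7, 91]

|CA| ∈ [35, 63]  (≈ [35.0000, 63.0000])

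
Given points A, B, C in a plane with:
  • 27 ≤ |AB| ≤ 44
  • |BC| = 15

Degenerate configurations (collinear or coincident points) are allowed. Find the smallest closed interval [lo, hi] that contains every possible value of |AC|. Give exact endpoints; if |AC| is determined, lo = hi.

|AB| ∈ [27, 44]
|BC| ∈ {15}
|AC| ∈ [12, 59]

|AC| ∈ [12, 59]  (≈ [12.0000, 59.0000])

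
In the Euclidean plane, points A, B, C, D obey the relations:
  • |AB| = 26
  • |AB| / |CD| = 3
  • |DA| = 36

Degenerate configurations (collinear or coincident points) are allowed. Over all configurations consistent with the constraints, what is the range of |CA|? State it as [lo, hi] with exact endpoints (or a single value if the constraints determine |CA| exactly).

|AB| ∈ {26}
|AD| ∈ {36}
|CD| ∈ {26/3}
|BD| ∈ [10, 62]
|AC| ∈ [82/3, 134/3]
|BC| ∈ [4/3, 212/3]

|CA| ∈ [82/3, 134/3]  (≈ [27.3333, 44.6667])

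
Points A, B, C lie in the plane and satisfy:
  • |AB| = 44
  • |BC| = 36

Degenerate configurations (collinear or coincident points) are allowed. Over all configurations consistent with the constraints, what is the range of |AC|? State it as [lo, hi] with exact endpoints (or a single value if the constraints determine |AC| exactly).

|AB| ∈ {44}
|BC| ∈ {36}
|AC| ∈ [8, 80]

|AC| ∈ [8, 80]  (≈ [8.0000, 80.0000])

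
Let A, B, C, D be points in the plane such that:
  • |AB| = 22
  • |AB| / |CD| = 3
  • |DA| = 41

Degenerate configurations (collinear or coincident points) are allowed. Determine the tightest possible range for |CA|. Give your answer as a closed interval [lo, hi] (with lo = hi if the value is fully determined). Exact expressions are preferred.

|CA| ∈ [101/3, 145/3]  (≈ [33.6667, 48.3333])

|AB| ∈ {22}
|AD| ∈ {41}
|CD| ∈ {22/3}
|BD| ∈ [19, 63]
|AC| ∈ [101/3, 145/3]
|BC| ∈ [35/3, 211/3]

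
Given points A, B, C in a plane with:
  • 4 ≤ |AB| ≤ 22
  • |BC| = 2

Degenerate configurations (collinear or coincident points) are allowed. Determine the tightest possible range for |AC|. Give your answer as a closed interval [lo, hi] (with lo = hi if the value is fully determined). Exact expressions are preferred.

|AC| ∈ [2, 24]  (≈ [2.0000, 24.0000])

|AB| ∈ [4, 22]
|BC| ∈ {2}
|AC| ∈ [2, 24]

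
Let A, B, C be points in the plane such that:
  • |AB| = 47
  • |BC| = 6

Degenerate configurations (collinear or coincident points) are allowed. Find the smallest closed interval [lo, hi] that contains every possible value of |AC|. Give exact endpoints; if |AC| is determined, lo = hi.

|AC| ∈ [41, 53]  (≈ [41.0000, 53.0000])

|AB| ∈ {47}
|BC| ∈ {6}
|AC| ∈ [41, 53]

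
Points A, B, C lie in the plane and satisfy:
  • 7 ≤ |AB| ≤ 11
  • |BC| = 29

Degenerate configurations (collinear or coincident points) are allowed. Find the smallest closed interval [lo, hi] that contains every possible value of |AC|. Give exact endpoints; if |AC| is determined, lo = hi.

|AB| ∈ [7, 11]
|BC| ∈ {29}
|AC| ∈ [18, 40]

|AC| ∈ [18, 40]  (≈ [18.0000, 40.0000])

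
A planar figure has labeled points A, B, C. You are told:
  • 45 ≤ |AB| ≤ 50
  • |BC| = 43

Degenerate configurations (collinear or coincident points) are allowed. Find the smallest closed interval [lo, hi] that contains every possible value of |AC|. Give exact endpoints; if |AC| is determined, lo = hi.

|AC| ∈ [2, 93]  (≈ [2.0000, 93.0000])

|AB| ∈ [45, 50]
|BC| ∈ {43}
|AC| ∈ [2, 93]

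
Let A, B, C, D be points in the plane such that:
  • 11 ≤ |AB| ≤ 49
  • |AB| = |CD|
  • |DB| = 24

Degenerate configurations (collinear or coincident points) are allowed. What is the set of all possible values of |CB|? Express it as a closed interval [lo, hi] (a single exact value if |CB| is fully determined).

|AB| ∈ [11, 49]
|BD| ∈ {24}
|CD| ∈ [11, 49]
|AD| ∈ [0, 73]
|BC| ∈ [0, 73]
|AC| ∈ [0, 122]

|CB| ∈ [0, 73]  (≈ [0.0000, 73.0000])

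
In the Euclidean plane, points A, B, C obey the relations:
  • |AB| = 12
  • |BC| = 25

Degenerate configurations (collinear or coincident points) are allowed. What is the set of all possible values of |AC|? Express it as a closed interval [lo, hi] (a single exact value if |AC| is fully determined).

|AC| ∈ [13, 37]  (≈ [13.0000, 37.0000])

|AB| ∈ {12}
|BC| ∈ {25}
|AC| ∈ [13, 37]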